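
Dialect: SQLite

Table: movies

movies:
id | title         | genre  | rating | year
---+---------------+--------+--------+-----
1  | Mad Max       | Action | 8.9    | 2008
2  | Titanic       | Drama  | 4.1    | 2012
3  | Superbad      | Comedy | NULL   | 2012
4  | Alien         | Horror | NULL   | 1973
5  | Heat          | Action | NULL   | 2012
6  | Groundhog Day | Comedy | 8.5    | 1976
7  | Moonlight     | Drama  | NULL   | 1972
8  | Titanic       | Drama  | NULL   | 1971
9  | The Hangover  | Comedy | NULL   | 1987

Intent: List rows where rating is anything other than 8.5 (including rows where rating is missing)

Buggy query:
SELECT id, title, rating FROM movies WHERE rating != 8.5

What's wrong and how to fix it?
Bug: Inequality against NULL is unknown, not true; rows with NULL are dropped

Fix: Handle NULL separately with IS NULL alongside the inequality

Corrected query:
SELECT id, title, rating FROM movies WHERE rating != 8.5 OR rating IS NULL

Result:
id | title        | rating
---+--------------+-------
1  | Mad Max      | 8.9   
2  | Titanic      | 4.1   
3  | Superbad     | NULL  
4  | Alien        | NULL  
5  | Heat         | NULL  
7  | Moonlight    | NULL  
8  | Titanic      | NULL  
9  | The Hangover | NULL  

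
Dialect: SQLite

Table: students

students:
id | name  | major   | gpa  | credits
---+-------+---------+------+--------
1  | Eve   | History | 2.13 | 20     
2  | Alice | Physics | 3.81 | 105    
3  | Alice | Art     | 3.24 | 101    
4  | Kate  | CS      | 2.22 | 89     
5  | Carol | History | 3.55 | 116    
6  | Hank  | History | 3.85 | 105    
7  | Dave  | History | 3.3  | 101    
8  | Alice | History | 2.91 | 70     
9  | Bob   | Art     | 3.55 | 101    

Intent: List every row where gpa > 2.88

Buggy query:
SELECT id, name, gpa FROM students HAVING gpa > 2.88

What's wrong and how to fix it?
Bug: This is a non-aggregate query (no GROUP BY, no aggregates), so in SQLite the HAVING clause is invalid here; a row-level condition belongs in WHERE

Fix: Use WHERE for row-level filtering

Corrected query:
SELECT id, name, gpa FROM students WHERE gpa > 2.88

Result:
id | name  | gpa 
---+-------+-----
2  | Alice | 3.81
3  | Alice | 3.24
5  | Carol | 3.55
6  | Hank  | 3.85
7  | Dave  | 3.3 
8  | Alice | 2.91
9  | Bob   | 3.55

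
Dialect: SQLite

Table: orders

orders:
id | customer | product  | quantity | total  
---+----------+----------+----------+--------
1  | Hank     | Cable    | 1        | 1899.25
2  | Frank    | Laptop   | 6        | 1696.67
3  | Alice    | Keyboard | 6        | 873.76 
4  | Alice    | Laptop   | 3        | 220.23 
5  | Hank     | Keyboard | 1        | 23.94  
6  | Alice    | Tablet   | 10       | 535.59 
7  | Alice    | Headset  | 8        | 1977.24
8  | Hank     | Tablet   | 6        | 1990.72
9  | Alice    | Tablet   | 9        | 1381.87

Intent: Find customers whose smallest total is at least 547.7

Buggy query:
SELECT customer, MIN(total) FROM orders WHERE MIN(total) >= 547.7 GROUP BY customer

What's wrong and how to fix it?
Bug: Aggregates like MIN are computed per group after WHERE runs

Fix: Use HAVING for the per-group MIN condition

Corrected query:
SELECT customer, MIN(total) FROM orders GROUP BY customer HAVING MIN(total) >= 547.7

Result:
customer | MIN(total)
---------+-----------
Frank    | 1696.67   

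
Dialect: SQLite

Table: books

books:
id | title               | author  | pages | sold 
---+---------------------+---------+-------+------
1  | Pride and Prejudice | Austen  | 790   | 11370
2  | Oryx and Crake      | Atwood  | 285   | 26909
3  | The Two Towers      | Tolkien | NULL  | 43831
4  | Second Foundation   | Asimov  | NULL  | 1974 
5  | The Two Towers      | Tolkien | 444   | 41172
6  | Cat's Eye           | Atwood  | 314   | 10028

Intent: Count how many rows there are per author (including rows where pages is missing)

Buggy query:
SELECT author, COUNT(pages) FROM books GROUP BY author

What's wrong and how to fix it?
Bug: COUNT(column) counts non-NULL values only; rows with NULL pages aren't counted

Fix: Use COUNT(*) to count all rows regardless of NULL

Corrected query:
SELECT author, COUNT(*) FROM books GROUP BY author

Result:
author  | COUNT(*)
--------+---------
Asimov  | 1       
Atwood  | 2       
Austen  | 1       
Tolkien | 2       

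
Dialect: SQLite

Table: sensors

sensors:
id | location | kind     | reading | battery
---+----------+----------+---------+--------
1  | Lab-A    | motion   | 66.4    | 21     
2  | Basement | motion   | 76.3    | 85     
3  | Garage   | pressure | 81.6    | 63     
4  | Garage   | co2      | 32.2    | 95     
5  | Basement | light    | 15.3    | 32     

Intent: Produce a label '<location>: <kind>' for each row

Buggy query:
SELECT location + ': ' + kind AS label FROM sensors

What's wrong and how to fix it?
Bug: SQLite uses || for string concatenation; + coerces text to numbers (yielding 0)

Fix: Replace + with || to concatenate text

Corrected query:
SELECT location || ': ' || kind AS label FROM sensors

Result:
label           
----------------
Lab-A: motion   
Basement: motion
Garage: pressure
Garage: co2     
Basement: light 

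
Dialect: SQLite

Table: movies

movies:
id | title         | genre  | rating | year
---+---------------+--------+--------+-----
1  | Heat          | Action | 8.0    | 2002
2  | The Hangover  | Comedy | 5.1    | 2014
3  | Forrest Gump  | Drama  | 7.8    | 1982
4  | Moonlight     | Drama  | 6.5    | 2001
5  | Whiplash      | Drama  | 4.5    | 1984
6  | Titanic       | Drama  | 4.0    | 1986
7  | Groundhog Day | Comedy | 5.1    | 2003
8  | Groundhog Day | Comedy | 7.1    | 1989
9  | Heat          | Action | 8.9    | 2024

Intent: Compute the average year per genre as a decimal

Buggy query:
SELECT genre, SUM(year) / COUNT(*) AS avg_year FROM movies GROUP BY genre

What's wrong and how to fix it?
Bug: Both operands are integers, so '/' performs integer division and truncates

Fix: Multiply by 1.0 (or CAST to REAL) to force floating-point division

Corrected query:
SELECT genre, SUM(year) * 1.0 / COUNT(*) AS avg_year FROM movies GROUP BY genre

Result:
genre  | avg_year
-------+---------
Action | 2013    
Comedy | 2002    
Drama  | 1988.25 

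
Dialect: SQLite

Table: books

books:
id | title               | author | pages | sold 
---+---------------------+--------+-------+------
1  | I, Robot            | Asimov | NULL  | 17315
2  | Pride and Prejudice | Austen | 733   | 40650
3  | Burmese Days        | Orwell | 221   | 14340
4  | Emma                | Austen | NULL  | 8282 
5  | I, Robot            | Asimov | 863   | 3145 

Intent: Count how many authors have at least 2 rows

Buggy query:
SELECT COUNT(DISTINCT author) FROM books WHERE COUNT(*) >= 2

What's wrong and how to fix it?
Bug: WHERE filters individual rows, not groups, so a group-level COUNT is invalid there

Fix: Group first with HAVING COUNT(*) >= 2, then COUNT the resulting groups

Corrected query:
SELECT COUNT(*) FROM (SELECT author FROM books GROUP BY author HAVING COUNT(*) >= 2)

Result:
COUNT(*)
--------
2       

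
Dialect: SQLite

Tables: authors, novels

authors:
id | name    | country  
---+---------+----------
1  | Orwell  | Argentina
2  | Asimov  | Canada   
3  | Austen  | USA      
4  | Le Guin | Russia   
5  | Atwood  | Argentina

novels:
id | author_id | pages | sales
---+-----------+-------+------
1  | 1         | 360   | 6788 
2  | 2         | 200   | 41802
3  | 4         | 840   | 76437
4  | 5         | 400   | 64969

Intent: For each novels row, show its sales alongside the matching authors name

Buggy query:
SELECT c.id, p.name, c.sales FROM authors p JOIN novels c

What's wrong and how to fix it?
Bug: Missing join condition: each novels row is matched to all authors rows instead of just its own

Fix: Specify the join condition linking the foreign key to the parent id

Corrected query:
SELECT c.id, p.name, c.sales FROM authors p JOIN novels c ON c.author_id = p.id

Result:
id | name    | sales
---+---------+------
1  | Orwell  | 6788 
2  | Asimov  | 41802
3  | Le Guin | 76437
4  | Atwood  | 64969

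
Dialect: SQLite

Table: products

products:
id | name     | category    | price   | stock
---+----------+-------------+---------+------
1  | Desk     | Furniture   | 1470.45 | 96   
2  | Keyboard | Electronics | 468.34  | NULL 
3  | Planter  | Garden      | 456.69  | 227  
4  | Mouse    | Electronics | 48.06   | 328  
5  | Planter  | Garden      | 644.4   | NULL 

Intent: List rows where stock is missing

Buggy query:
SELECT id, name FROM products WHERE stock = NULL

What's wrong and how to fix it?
Bug: '= NULL' is always unknown in SQL three-valued logic, so no rows match

Fix: Replace '= NULL' with 'IS NULL'

Corrected query:
SELECT id, name FROM products WHERE stock IS NULL

Result:
id | name    
---+---------
2  | Keyboard
5  | Planter 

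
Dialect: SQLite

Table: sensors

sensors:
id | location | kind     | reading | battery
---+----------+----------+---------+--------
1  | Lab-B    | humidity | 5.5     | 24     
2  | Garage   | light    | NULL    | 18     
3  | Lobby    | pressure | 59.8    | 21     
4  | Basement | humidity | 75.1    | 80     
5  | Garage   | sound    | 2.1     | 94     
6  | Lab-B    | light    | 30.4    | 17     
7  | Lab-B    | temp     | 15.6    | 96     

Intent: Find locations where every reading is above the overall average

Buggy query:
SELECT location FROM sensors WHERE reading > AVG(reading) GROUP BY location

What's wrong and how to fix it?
Bug: WHERE evaluates per row before aggregation, so AVG() is unavailable

Fix: Compute the overall average in a scalar subquery and compare each group's MIN against it in HAVING

Corrected query:
SELECT location FROM sensors GROUP BY location HAVING MIN(reading) > (SELECT AVG(reading) FROM sensors)

Result:
location
--------
Basement
Lobby   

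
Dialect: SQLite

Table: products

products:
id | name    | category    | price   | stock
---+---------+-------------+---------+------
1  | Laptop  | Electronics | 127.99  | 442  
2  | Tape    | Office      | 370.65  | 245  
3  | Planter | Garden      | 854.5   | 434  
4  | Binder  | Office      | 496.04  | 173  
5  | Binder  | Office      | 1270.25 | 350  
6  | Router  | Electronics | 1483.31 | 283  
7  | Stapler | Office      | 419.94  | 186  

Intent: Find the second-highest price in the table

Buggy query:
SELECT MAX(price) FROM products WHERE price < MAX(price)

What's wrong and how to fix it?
Bug: MAX(price) on the right of the comparison is an aggregate-in-WHERE error

Fix: Put the inner MAX in a scalar subquery

Corrected query:
SELECT MAX(price) FROM products WHERE price < (SELECT MAX(price) FROM products)

Result:
MAX(price)
----------
1270.25   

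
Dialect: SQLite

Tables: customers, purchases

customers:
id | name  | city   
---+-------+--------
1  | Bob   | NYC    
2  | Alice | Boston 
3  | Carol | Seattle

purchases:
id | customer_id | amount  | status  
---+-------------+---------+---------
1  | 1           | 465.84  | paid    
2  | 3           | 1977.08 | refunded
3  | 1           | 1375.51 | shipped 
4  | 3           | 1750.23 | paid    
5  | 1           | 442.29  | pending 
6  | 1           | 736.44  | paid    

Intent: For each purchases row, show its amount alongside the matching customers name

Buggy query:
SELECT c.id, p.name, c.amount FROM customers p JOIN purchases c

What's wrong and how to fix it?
Bug: Missing join condition: each purchases row is matched to all customers rows instead of just its own

Fix: Specify the join condition linking the foreign key to the parent id

Corrected query:
SELECT c.id, p.name, c.amount FROM customers p JOIN purchases c ON c.customer_id = p.id

Result:
id | name  | amount 
---+-------+--------
1  | Bob   | 465.84 
2  | Carol | 1977.08
3  | Bob   | 1375.51
4  | Carol | 1750.23
5  | Bob   | 442.29 
6  | Bob   | 736.44 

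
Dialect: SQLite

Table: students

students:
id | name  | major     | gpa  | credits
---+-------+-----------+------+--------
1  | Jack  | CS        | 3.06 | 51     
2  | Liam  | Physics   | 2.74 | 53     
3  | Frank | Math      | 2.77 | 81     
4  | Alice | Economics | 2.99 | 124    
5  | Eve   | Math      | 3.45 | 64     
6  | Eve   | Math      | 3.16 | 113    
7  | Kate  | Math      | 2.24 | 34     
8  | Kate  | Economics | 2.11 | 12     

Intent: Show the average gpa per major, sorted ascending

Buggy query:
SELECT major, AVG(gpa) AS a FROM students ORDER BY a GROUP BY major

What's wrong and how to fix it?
Bug: GROUP BY must precede ORDER BY

Fix: Move ORDER BY to the end, after GROUP BY

Corrected query:
SELECT major, AVG(gpa) AS a FROM students GROUP BY major ORDER BY a

Result:
major     | a    
----------+------
Economics | 2.55 
Physics   | 2.74 
Math      | 2.905
CS        | 3.06 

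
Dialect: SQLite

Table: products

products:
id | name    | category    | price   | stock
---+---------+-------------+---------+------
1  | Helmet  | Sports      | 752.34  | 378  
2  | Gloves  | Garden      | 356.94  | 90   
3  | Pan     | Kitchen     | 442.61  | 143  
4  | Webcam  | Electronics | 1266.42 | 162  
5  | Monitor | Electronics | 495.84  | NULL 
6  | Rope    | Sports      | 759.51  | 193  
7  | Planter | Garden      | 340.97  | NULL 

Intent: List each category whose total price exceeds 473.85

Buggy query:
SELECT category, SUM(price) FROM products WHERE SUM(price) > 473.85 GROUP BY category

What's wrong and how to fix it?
Bug: Aggregate functions cannot appear in a WHERE clause

Fix: Move the aggregate condition to a HAVING clause

Corrected query:
SELECT category, SUM(price) FROM products GROUP BY category HAVING SUM(price) > 473.85

Result:
category    | SUM(price)
------------+-----------
Electronics | 1762.26   
Garden      | 697.91    
Sports      | 1511.85   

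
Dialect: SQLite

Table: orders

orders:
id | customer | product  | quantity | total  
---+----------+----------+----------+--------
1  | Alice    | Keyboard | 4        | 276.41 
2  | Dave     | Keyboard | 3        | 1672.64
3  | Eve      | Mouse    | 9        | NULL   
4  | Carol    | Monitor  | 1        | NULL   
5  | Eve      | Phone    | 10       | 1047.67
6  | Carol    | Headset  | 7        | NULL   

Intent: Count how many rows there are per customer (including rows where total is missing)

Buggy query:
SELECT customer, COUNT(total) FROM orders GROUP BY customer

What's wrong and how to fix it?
Bug: COUNT(column) counts non-NULL values only; rows with NULL total aren't counted

Fix: Use COUNT(*) to count all rows regardless of NULL

Corrected query:
SELECT customer, COUNT(*) FROM orders GROUP BY customer

Result:
customer | COUNT(*)
---------+---------
Alice    | 1       
Carol    | 2       
Dave     | 1       
Eve      | 2       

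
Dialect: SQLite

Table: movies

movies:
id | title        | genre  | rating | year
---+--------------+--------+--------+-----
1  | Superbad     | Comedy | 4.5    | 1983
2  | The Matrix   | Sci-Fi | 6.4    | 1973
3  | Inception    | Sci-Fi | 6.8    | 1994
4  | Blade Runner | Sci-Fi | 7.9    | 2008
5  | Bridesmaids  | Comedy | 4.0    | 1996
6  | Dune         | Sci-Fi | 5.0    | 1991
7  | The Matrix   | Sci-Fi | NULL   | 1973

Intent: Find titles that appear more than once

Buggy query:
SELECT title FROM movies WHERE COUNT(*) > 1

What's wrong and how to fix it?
Bug: COUNT(*) is an aggregate and cannot be used in WHERE

Fix: GROUP BY title, then filter groups with HAVING COUNT(*) > 1

Corrected query:
SELECT title FROM movies GROUP BY title HAVING COUNT(*) > 1

Result:
title     
----------
The Matrix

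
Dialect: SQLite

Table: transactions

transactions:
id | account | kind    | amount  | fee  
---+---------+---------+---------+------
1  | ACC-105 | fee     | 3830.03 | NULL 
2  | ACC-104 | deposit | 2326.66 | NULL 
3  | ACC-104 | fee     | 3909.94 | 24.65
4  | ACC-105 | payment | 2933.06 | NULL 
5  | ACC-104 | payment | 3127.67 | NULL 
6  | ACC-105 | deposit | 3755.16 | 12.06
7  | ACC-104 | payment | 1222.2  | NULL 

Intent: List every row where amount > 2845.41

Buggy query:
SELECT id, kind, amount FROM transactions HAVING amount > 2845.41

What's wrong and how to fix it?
Bug: This is a non-aggregate query (no GROUP BY, no aggregates), so in SQLite the HAVING clause is invalid here; a row-level condition belongs in WHERE

Fix: Replace HAVING with WHERE since the condition applies to individual rows

Corrected query:
SELECT id, kind, amount FROM transactions WHERE amount > 2845.41

Result:
id | kind    | amount 
---+---------+--------
1  | fee     | 3830.03
3  | fee     | 3909.94
4  | payment | 2933.06
5  | payment | 3127.67
6  | deposit | 3755.16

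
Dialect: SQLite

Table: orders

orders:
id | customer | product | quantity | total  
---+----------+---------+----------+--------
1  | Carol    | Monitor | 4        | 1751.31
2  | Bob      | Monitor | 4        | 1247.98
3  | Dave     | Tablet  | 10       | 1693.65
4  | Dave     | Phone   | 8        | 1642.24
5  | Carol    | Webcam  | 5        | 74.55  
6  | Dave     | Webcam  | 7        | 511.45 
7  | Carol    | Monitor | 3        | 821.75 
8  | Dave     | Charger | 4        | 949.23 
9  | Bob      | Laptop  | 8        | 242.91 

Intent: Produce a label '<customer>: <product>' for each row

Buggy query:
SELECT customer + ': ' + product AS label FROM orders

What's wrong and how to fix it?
Bug: '+' is numeric addition; on text columns SQLite converts them to 0 instead of concatenating

Fix: Use the || operator for string concatenation

Corrected query:
SELECT customer || ': ' || product AS label FROM orders

Result:
label         
--------------
Carol: Monitor
Bob: Monitor  
Dave: Tablet  
Dave: Phone   
Carol: Webcam 
Dave: Webcam  
Carol: Monitor
Dave: Charger 
Bob: Laptop   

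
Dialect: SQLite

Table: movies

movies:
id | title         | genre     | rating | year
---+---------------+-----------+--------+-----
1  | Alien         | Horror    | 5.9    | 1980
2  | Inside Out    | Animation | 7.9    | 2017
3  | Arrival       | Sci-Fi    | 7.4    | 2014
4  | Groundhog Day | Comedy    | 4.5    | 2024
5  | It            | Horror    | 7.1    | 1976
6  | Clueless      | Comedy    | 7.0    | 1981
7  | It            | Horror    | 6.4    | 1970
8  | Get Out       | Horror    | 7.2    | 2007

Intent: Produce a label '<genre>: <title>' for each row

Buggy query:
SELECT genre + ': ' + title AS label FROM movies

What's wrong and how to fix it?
Bug: SQLite uses || for string concatenation; + coerces text to numbers (yielding 0)

Fix: Replace + with || to concatenate text

Corrected query:
SELECT genre || ': ' || title AS label FROM movies

Result:
label                
---------------------
Horror: Alien        
Animation: Inside Out
Sci-Fi: Arrival      
Comedy: Groundhog Day
Horror: It           
Comedy: Clueless     
Horror: It           
Horror: Get Out      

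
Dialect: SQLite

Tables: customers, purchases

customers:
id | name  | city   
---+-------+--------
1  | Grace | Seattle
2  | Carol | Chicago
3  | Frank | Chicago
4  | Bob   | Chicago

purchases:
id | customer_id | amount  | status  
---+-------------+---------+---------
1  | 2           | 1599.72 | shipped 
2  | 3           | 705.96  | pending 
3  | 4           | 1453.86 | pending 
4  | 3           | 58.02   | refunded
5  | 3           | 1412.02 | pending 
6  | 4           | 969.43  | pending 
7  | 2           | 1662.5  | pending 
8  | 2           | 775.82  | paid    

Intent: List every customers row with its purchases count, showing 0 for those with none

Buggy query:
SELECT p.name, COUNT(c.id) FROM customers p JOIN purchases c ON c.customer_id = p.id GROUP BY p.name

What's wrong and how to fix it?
Bug: INNER JOIN drops customers rows that have no matching purchases rows

Fix: Use LEFT JOIN so parents without children still appear (COUNT(c.id) gives 0)

Corrected query:
SELECT p.name, COUNT(c.id) FROM customers p LEFT JOIN purchases c ON c.customer_id = p.id GROUP BY p.name

Result:
name  | COUNT(c.id)
------+------------
Bob   | 2          
Carol | 3          
Frank | 3          
Grace | 0          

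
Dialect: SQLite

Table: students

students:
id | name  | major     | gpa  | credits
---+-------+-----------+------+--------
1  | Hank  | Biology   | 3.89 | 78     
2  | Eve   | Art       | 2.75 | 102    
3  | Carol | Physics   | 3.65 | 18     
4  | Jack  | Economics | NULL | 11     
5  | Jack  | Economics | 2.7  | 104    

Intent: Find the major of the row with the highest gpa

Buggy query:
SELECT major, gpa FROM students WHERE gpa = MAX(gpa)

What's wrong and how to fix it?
Bug: MAX(gpa) is an aggregate and cannot be used directly in WHERE

Fix: Wrap MAX in a scalar subquery so WHERE compares against a single value

Corrected query:
SELECT major, gpa FROM students WHERE gpa = (SELECT MAX(gpa) FROM students)

Result:
major   | gpa 
--------+-----
Biology | 3.89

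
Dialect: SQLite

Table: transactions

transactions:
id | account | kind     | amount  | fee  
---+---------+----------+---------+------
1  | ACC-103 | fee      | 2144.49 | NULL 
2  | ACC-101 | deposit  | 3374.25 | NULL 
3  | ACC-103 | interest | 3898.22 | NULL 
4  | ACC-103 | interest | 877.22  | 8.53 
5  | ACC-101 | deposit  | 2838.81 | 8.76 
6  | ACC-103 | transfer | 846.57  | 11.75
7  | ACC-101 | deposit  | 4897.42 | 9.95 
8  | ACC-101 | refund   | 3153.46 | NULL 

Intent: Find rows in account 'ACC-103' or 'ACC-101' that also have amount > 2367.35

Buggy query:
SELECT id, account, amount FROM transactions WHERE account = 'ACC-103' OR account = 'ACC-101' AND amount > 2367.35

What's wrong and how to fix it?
Bug: AND binds tighter than OR, so this parses as account = 'ACC-103' OR (account = 'ACC-101' AND amount > 2367.35)

Fix: Add parentheses around the OR so the AND applies to both alternatives

Corrected query:
SELECT id, account, amount FROM transactions WHERE (account = 'ACC-103' OR account = 'ACC-101') AND amount > 2367.35

Result:
id | account | amount 
---+---------+--------
2  | ACC-101 | 3374.25
3  | ACC-103 | 3898.22
5  | ACC-101 | 2838.81
7  | ACC-101 | 4897.42
8  | ACC-101 | 3153.46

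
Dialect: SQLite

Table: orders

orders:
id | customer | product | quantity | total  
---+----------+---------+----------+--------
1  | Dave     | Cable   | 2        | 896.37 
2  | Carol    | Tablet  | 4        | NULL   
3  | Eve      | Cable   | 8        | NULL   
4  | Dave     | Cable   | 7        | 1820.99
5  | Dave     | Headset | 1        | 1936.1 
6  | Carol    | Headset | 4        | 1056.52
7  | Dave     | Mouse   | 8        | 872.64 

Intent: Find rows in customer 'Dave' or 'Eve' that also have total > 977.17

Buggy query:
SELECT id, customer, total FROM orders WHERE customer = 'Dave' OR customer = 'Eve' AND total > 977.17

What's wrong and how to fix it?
Bug: AND binds tighter than OR, so this parses as customer = 'Dave' OR (customer = 'Eve' AND total > 977.17)

Fix: Add parentheses around the OR so the AND applies to both alternatives

Corrected query:
SELECT id, customer, total FROM orders WHERE (customer = 'Dave' OR customer = 'Eve') AND total > 977.17

Result:
id | customer | total  
---+----------+--------
4  | Dave     | 1820.99
5  | Dave     | 1936.1 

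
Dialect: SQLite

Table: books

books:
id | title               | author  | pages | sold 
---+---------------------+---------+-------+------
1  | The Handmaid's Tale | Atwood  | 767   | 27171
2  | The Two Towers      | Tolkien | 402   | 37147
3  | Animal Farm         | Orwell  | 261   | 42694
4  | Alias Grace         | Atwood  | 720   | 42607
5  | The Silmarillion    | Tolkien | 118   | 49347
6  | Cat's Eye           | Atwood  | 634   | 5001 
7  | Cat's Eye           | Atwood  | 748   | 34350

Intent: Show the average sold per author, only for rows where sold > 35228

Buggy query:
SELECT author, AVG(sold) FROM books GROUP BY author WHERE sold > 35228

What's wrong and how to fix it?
Bug: WHERE cannot follow GROUP BY

Fix: Place WHERE between FROM and GROUP BY

Corrected query:
SELECT author, AVG(sold) FROM books WHERE sold > 35228 GROUP BY author

Result:
author  | AVG(sold)
--------+----------
Atwood  | 42607    
Orwell  | 42694    
Tolkien | 43247    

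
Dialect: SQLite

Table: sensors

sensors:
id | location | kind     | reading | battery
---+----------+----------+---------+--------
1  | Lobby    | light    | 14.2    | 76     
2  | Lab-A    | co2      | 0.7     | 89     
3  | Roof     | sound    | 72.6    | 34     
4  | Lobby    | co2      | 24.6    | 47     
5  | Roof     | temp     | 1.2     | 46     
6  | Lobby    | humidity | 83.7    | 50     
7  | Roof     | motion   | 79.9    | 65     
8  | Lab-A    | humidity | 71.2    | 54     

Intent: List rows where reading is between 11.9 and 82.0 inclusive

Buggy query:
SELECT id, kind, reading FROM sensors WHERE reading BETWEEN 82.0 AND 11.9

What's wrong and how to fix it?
Bug: The bounds are reversed; BETWEEN a AND b requires a <= b to match anything

Fix: Swap the bounds so the smaller value comes first

Corrected query:
SELECT id, kind, reading FROM sensors WHERE reading BETWEEN 11.9 AND 82.0

Result:
id | kind     | reading
---+----------+--------
1  | light    | 14.2   
3  | sound    | 72.6   
4  | co2      | 24.6   
7  | motion   | 79.9   
8  | humidity | 71.2   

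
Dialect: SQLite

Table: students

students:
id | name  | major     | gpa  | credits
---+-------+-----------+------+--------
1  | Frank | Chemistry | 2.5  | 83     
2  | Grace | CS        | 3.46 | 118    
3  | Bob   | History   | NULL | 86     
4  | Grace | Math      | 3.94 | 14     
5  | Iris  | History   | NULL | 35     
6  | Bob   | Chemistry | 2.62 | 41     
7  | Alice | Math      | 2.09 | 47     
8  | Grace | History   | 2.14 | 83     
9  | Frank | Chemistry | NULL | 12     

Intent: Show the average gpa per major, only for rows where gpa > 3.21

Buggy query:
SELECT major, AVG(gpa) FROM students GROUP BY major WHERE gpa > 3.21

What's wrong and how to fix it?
Bug: WHERE cannot follow GROUP BY

Fix: Move the WHERE clause before GROUP BY

Corrected query:
SELECT major, AVG(gpa) FROM students WHERE gpa > 3.21 GROUP BY major

Result:
major | AVG(gpa)
------+---------
CS    | 3.46    
Math  | 3.94    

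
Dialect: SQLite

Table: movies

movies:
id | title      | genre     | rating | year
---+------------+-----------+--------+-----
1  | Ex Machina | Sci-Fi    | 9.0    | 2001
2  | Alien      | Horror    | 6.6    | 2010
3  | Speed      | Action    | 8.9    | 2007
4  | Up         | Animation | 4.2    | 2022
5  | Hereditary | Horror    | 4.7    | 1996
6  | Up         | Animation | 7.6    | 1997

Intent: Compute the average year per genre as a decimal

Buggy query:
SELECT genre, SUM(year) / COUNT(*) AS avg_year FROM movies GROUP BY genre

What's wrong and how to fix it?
Bug: SUM(year) and COUNT(*) are both integers; the division truncates the fractional part

Fix: Cast one side to REAL so the division keeps the fractional part

Corrected query:
SELECT genre, SUM(year) * 1.0 / COUNT(*) AS avg_year FROM movies GROUP BY genre

Result:
genre     | avg_year
----------+---------
Action    | 2007    
Animation | 2009.5  
Horror    | 2003    
Sci-Fi    | 2001    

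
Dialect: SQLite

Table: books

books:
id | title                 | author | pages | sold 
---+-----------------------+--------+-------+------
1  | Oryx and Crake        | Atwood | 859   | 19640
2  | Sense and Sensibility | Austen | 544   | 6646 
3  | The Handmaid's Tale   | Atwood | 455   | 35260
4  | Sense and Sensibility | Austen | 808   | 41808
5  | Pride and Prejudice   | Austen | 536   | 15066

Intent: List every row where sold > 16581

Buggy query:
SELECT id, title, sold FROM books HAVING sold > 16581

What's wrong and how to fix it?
Bug: This is a non-aggregate query (no GROUP BY, no aggregates), so in SQLite the HAVING clause is invalid here; a row-level condition belongs in WHERE

Fix: Replace HAVING with WHERE since the condition applies to individual rows

Corrected query:
SELECT id, title, sold FROM books WHERE sold > 16581

Result:
id | title                 | sold 
---+-----------------------+------
1  | Oryx and Crake        | 19640
3  | The Handmaid's Tale   | 35260
4  | Sense and Sensibility | 41808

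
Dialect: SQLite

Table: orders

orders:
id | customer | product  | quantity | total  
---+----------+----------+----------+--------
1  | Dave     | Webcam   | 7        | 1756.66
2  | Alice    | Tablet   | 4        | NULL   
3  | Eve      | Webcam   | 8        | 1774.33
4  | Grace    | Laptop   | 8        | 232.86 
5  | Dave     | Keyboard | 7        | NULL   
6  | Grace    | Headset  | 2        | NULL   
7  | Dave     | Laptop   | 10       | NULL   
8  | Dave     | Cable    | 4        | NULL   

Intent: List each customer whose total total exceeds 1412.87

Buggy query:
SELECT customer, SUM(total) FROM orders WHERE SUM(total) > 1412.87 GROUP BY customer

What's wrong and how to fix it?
Bug: WHERE runs before GROUP BY, so aggregates aren't available there

Fix: Use HAVING (which filters groups after aggregation) instead of WHERE

Corrected query:
SELECT customer, SUM(total) FROM orders GROUP BY customer HAVING SUM(total) > 1412.87

Result:
customer | SUM(total)
---------+-----------
Dave     | 1756.66   
Eve      | 1774.33   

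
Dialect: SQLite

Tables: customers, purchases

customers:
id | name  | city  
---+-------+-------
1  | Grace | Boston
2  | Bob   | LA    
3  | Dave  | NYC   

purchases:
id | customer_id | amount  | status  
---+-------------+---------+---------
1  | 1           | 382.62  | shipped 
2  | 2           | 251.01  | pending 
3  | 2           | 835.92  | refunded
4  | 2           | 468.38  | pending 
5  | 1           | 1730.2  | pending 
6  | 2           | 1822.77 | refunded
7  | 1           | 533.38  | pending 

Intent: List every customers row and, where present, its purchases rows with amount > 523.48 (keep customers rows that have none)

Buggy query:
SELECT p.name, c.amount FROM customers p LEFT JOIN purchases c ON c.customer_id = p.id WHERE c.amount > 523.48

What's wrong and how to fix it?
Bug: Filtering c.amount in WHERE discards the NULL rows produced by LEFT JOIN, turning it into an inner join

Fix: Put 'c.amount > 523.48' in the JOIN's ON clause instead of WHERE

Corrected query:
SELECT p.name, c.amount FROM customers p LEFT JOIN purchases c ON c.customer_id = p.id AND c.amount > 523.48

Result:
name  | amount 
------+--------
Grace | 533.38 
Grace | 1730.2 
Bob   | 835.92 
Bob   | 1822.77
Dave  | NULL   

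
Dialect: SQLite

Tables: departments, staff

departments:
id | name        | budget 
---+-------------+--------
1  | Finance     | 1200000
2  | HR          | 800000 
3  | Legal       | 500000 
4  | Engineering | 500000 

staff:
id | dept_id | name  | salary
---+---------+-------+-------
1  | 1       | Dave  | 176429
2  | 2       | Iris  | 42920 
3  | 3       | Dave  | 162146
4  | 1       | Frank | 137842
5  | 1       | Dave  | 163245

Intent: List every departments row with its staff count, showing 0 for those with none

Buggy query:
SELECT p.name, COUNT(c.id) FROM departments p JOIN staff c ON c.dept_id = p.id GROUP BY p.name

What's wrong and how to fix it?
Bug: INNER JOIN drops departments rows that have no matching staff rows

Fix: Switch to LEFT JOIN to retain unmatched parent rows

Corrected query:
SELECT p.name, COUNT(c.id) FROM departments p LEFT JOIN staff c ON c.dept_id = p.id GROUP BY p.name

Result:
name        | COUNT(c.id)
------------+------------
Engineering | 0          
Finance     | 3          
HR          | 1          
Legal       | 1          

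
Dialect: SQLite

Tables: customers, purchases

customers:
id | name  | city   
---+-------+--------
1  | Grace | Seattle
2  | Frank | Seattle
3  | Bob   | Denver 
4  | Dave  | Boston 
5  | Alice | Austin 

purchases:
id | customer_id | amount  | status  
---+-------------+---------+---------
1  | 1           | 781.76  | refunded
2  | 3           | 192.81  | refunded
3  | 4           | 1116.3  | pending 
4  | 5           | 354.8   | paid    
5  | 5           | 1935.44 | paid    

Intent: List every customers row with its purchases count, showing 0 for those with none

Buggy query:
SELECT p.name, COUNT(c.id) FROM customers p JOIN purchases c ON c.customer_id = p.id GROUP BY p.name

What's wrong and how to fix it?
Bug: An inner join excludes parents with zero children

Fix: Use LEFT JOIN so parents without children still appear (COUNT(c.id) gives 0)

Corrected query:
SELECT p.name, COUNT(c.id) FROM customers p LEFT JOIN purchases c ON c.customer_id = p.id GROUP BY p.name

Result:
name  | COUNT(c.id)
------+------------
Alice | 2          
Bob   | 1          
Dave  | 1          
Frank | 0          
Grace | 1          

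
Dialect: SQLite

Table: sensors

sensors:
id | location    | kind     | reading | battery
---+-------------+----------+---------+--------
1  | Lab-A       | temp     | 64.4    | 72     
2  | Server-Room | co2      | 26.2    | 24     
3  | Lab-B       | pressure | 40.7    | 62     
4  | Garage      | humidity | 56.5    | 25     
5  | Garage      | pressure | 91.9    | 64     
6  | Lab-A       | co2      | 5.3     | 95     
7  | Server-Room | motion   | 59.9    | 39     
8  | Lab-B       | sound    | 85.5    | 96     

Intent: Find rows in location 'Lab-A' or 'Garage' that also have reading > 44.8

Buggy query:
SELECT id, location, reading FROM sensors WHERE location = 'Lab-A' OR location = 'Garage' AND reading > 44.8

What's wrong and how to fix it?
Bug: AND binds tighter than OR, so this parses as location = 'Lab-A' OR (location = 'Garage' AND reading > 44.8)

Fix: Group the OR with parentheses (or use IN), then AND the threshold

Corrected query:
SELECT id, location, reading FROM sensors WHERE (location = 'Lab-A' OR location = 'Garage') AND reading > 44.8

Result:
id | location | reading
---+----------+--------
1  | Lab-A    | 64.4   
4  | Garage   | 56.5   
5  | Garage   | 91.9   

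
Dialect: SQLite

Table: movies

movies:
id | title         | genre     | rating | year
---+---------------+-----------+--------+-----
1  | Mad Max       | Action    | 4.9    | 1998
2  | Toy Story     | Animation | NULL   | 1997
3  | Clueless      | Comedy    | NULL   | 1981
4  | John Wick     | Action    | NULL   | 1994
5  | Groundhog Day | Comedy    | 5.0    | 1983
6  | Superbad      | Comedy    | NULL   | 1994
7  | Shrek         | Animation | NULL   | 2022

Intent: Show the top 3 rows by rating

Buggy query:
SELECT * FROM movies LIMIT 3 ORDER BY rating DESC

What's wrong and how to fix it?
Bug: LIMIT must come after ORDER BY

Fix: Sort with ORDER BY, then apply LIMIT

Corrected query:
SELECT * FROM movies ORDER BY rating DESC LIMIT 3

Result:
id | title         | genre     | rating | year
---+---------------+-----------+--------+-----
5  | Groundhog Day | Comedy    | 5      | 1983
1  | Mad Max       | Action    | 4.9    | 1998
2  | Toy Story     | Animation | NULL   | 1997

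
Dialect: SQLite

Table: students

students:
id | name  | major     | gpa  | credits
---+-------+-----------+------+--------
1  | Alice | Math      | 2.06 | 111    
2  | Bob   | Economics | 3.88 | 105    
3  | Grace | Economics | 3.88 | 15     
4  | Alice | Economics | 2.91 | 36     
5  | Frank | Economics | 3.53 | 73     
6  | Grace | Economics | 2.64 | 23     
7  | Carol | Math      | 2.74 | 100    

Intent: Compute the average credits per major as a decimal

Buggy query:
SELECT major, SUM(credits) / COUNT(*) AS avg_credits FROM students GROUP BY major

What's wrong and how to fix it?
Bug: Both operands are integers, so '/' performs integer division and truncates

Fix: Cast one side to REAL so the division keeps the fractional part

Corrected query:
SELECT major, SUM(credits) * 1.0 / COUNT(*) AS avg_credits FROM students GROUP BY major

Result:
major     | avg_credits
----------+------------
Economics | 50.4       
Math      | 105.5      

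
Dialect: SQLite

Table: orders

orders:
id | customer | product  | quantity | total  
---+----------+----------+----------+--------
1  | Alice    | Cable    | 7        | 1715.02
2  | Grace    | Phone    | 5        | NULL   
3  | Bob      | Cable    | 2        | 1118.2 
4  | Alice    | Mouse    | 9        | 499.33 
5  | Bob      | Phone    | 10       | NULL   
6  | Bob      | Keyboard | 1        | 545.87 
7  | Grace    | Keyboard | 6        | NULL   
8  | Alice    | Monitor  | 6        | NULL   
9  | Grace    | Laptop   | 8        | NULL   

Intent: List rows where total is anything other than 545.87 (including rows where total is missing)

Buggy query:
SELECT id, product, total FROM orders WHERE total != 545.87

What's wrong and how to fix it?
Bug: Inequality against NULL is unknown, not true; rows with NULL are dropped

Fix: Handle NULL separately with IS NULL alongside the inequality

Corrected query:
SELECT id, product, total FROM orders WHERE total != 545.87 OR total IS NULL

Result:
id | product  | total  
---+----------+--------
1  | Cable    | 1715.02
2  | Phone    | NULL   
3  | Cable    | 1118.2 
4  | Mouse    | 499.33 
5  | Phone    | NULL   
7  | Keyboard | NULL   
8  | Monitor  | NULL   
9  | Laptop   | NULL   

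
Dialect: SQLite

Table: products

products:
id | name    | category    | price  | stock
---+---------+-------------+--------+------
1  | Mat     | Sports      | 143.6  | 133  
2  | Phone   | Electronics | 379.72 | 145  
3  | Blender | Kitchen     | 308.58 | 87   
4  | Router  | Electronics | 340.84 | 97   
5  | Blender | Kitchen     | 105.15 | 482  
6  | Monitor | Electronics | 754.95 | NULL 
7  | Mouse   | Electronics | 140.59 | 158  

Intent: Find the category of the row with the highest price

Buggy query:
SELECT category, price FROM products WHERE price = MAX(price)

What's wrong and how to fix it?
Bug: WHERE is evaluated per row; an aggregate over the whole table isn't defined there

Fix: Use a subquery: WHERE price = (SELECT MAX(price) FROM products)

Corrected query:
SELECT category, price FROM products WHERE price = (SELECT MAX(price) FROM products)

Result:
category    | price 
------------+-------
Electronics | 754.95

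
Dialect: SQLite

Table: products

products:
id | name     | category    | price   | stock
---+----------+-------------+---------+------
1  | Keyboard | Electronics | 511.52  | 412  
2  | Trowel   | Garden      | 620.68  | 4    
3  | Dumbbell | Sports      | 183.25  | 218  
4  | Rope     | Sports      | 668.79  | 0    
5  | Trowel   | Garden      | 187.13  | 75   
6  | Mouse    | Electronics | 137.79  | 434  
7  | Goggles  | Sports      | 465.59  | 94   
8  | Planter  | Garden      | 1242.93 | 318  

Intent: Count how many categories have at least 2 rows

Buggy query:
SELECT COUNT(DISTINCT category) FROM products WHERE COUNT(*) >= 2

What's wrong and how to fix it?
Bug: WHERE filters individual rows, not groups, so a group-level COUNT is invalid there

Fix: Group first with HAVING COUNT(*) >= 2, then COUNT the resulting groups

Corrected query:
SELECT COUNT(*) FROM (SELECT category FROM products GROUP BY category HAVING COUNT(*) >= 2)

Result:
COUNT(*)
--------
3       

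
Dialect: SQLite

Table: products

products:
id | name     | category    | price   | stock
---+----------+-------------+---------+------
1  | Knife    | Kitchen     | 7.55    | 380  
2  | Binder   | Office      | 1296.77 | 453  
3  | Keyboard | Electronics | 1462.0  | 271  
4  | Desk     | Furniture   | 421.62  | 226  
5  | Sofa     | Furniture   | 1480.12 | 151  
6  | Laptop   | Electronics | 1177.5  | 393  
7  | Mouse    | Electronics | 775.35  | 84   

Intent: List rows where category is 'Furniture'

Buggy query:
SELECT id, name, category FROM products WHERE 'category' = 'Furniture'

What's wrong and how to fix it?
Bug: Single quotes denote string literals in SQL; the column name is being compared as a constant string

Fix: Reference the column as category without single quotes

Corrected query:
SELECT id, name, category FROM products WHERE category = 'Furniture'

Result:
id | name | category 
---+------+----------
4  | Desk | Furniture
5  | Sofa | Furniture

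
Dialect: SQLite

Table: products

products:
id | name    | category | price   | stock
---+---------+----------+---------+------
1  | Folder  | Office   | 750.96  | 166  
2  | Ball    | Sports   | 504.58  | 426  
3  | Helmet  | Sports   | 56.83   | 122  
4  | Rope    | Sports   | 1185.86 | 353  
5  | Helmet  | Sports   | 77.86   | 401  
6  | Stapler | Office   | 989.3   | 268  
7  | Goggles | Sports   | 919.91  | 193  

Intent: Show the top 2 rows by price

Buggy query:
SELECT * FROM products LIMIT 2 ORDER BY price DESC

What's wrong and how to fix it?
Bug: LIMIT must come after ORDER BY

Fix: Swap the clauses: ORDER BY first, then LIMIT

Corrected query:
SELECT * FROM products ORDER BY price DESC LIMIT 2

Result:
id | name    | category | price   | stock
---+---------+----------+---------+------
4  | Rope    | Sports   | 1185.86 | 353  
6  | Stapler | Office   | 989.3   | 268  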